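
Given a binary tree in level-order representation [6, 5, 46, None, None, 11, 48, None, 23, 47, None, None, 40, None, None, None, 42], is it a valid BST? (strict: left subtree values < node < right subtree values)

Level-order array: [6, 5, 46, None, None, 11, 48, None, 23, 47, None, None, 40, None, None, None, 42]
Validate using subtree bounds (lo, hi): at each node, require lo < value < hi,
then recurse left with hi=value and right with lo=value.
Preorder trace (stopping at first violation):
  at node 6 with bounds (-inf, +inf): OK
  at node 5 with bounds (-inf, 6): OK
  at node 46 with bounds (6, +inf): OK
  at node 11 with bounds (6, 46): OK
  at node 23 with bounds (11, 46): OK
  at node 40 with bounds (23, 46): OK
  at node 42 with bounds (40, 46): OK
  at node 48 with bounds (46, +inf): OK
  at node 47 with bounds (46, 48): OK
No violation found at any node.
Result: Valid BST


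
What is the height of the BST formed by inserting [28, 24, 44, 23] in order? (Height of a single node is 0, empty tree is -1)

Insertion order: [28, 24, 44, 23]
Tree (level-order array): [28, 24, 44, 23]
Compute height bottom-up (empty subtree = -1):
  height(23) = 1 + max(-1, -1) = 0
  height(24) = 1 + max(0, -1) = 1
  height(44) = 1 + max(-1, -1) = 0
  height(28) = 1 + max(1, 0) = 2
Height = 2


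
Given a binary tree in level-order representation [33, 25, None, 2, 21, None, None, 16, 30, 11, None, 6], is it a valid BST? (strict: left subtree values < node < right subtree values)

Level-order array: [33, 25, None, 2, 21, None, None, 16, 30, 11, None, 6]
Validate using subtree bounds (lo, hi): at each node, require lo < value < hi,
then recurse left with hi=value and right with lo=value.
Preorder trace (stopping at first violation):
  at node 33 with bounds (-inf, +inf): OK
  at node 25 with bounds (-inf, 33): OK
  at node 2 with bounds (-inf, 25): OK
  at node 21 with bounds (25, 33): VIOLATION
Node 21 violates its bound: not (25 < 21 < 33).
Result: Not a valid BST


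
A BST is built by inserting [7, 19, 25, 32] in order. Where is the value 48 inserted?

Starting tree (level order): [7, None, 19, None, 25, None, 32]
Insertion path: 7 -> 19 -> 25 -> 32
Result: insert 48 as right child of 32
Final tree (level order): [7, None, 19, None, 25, None, 32, None, 48]


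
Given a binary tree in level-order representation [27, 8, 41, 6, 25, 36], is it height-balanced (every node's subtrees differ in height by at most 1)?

Tree (level-order array): [27, 8, 41, 6, 25, 36]
Definition: a tree is height-balanced if, at every node, |h(left) - h(right)| <= 1 (empty subtree has height -1).
Bottom-up per-node check:
  node 6: h_left=-1, h_right=-1, diff=0 [OK], height=0
  node 25: h_left=-1, h_right=-1, diff=0 [OK], height=0
  node 8: h_left=0, h_right=0, diff=0 [OK], height=1
  node 36: h_left=-1, h_right=-1, diff=0 [OK], height=0
  node 41: h_left=0, h_right=-1, diff=1 [OK], height=1
  node 27: h_left=1, h_right=1, diff=0 [OK], height=2
All nodes satisfy the balance condition.
Result: Balanced


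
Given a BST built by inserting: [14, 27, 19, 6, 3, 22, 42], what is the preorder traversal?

Tree insertion order: [14, 27, 19, 6, 3, 22, 42]
Tree (level-order array): [14, 6, 27, 3, None, 19, 42, None, None, None, 22]
Preorder traversal: [14, 6, 3, 27, 19, 22, 42]


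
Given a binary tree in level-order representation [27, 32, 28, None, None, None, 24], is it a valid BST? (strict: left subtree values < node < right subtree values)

Level-order array: [27, 32, 28, None, None, None, 24]
Validate using subtree bounds (lo, hi): at each node, require lo < value < hi,
then recurse left with hi=value and right with lo=value.
Preorder trace (stopping at first violation):
  at node 27 with bounds (-inf, +inf): OK
  at node 32 with bounds (-inf, 27): VIOLATION
Node 32 violates its bound: not (-inf < 32 < 27).
Result: Not a valid BST


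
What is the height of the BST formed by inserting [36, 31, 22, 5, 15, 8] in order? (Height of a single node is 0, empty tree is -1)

Insertion order: [36, 31, 22, 5, 15, 8]
Tree (level-order array): [36, 31, None, 22, None, 5, None, None, 15, 8]
Compute height bottom-up (empty subtree = -1):
  height(8) = 1 + max(-1, -1) = 0
  height(15) = 1 + max(0, -1) = 1
  height(5) = 1 + max(-1, 1) = 2
  height(22) = 1 + max(2, -1) = 3
  height(31) = 1 + max(3, -1) = 4
  height(36) = 1 + max(4, -1) = 5
Height = 5


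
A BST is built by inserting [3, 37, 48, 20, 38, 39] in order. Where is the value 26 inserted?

Starting tree (level order): [3, None, 37, 20, 48, None, None, 38, None, None, 39]
Insertion path: 3 -> 37 -> 20
Result: insert 26 as right child of 20
Final tree (level order): [3, None, 37, 20, 48, None, 26, 38, None, None, None, None, 39]


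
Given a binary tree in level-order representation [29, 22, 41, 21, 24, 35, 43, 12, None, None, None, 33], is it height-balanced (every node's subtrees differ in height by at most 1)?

Tree (level-order array): [29, 22, 41, 21, 24, 35, 43, 12, None, None, None, 33]
Definition: a tree is height-balanced if, at every node, |h(left) - h(right)| <= 1 (empty subtree has height -1).
Bottom-up per-node check:
  node 12: h_left=-1, h_right=-1, diff=0 [OK], height=0
  node 21: h_left=0, h_right=-1, diff=1 [OK], height=1
  node 24: h_left=-1, h_right=-1, diff=0 [OK], height=0
  node 22: h_left=1, h_right=0, diff=1 [OK], height=2
  node 33: h_left=-1, h_right=-1, diff=0 [OK], height=0
  node 35: h_left=0, h_right=-1, diff=1 [OK], height=1
  node 43: h_left=-1, h_right=-1, diff=0 [OK], height=0
  node 41: h_left=1, h_right=0, diff=1 [OK], height=2
  node 29: h_left=2, h_right=2, diff=0 [OK], height=3
All nodes satisfy the balance condition.
Result: Balanced


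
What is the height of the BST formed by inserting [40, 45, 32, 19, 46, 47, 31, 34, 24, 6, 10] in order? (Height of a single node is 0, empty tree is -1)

Insertion order: [40, 45, 32, 19, 46, 47, 31, 34, 24, 6, 10]
Tree (level-order array): [40, 32, 45, 19, 34, None, 46, 6, 31, None, None, None, 47, None, 10, 24]
Compute height bottom-up (empty subtree = -1):
  height(10) = 1 + max(-1, -1) = 0
  height(6) = 1 + max(-1, 0) = 1
  height(24) = 1 + max(-1, -1) = 0
  height(31) = 1 + max(0, -1) = 1
  height(19) = 1 + max(1, 1) = 2
  height(34) = 1 + max(-1, -1) = 0
  height(32) = 1 + max(2, 0) = 3
  height(47) = 1 + max(-1, -1) = 0
  height(46) = 1 + max(-1, 0) = 1
  height(45) = 1 + max(-1, 1) = 2
  height(40) = 1 + max(3, 2) = 4
Height = 4


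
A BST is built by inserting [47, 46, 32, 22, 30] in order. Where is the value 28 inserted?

Starting tree (level order): [47, 46, None, 32, None, 22, None, None, 30]
Insertion path: 47 -> 46 -> 32 -> 22 -> 30
Result: insert 28 as left child of 30
Final tree (level order): [47, 46, None, 32, None, 22, None, None, 30, 28]


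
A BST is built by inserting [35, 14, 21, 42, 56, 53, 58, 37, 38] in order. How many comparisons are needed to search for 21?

Search path for 21: 35 -> 14 -> 21
Found: True
Comparisons: 3


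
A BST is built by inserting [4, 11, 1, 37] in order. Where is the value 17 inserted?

Starting tree (level order): [4, 1, 11, None, None, None, 37]
Insertion path: 4 -> 11 -> 37
Result: insert 17 as left child of 37
Final tree (level order): [4, 1, 11, None, None, None, 37, 17]


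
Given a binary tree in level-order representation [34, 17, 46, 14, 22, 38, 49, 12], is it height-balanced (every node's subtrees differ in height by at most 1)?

Tree (level-order array): [34, 17, 46, 14, 22, 38, 49, 12]
Definition: a tree is height-balanced if, at every node, |h(left) - h(right)| <= 1 (empty subtree has height -1).
Bottom-up per-node check:
  node 12: h_left=-1, h_right=-1, diff=0 [OK], height=0
  node 14: h_left=0, h_right=-1, diff=1 [OK], height=1
  node 22: h_left=-1, h_right=-1, diff=0 [OK], height=0
  node 17: h_left=1, h_right=0, diff=1 [OK], height=2
  node 38: h_left=-1, h_right=-1, diff=0 [OK], height=0
  node 49: h_left=-1, h_right=-1, diff=0 [OK], height=0
  node 46: h_left=0, h_right=0, diff=0 [OK], height=1
  node 34: h_left=2, h_right=1, diff=1 [OK], height=3
All nodes satisfy the balance condition.
Result: Balanced


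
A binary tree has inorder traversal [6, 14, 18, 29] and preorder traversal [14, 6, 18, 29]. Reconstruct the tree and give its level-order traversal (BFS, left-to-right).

Inorder:  [6, 14, 18, 29]
Preorder: [14, 6, 18, 29]
Algorithm: preorder visits root first, so consume preorder in order;
for each root, split the current inorder slice at that value into
left-subtree inorder and right-subtree inorder, then recurse.
Recursive splits:
  root=14; inorder splits into left=[6], right=[18, 29]
  root=6; inorder splits into left=[], right=[]
  root=18; inorder splits into left=[], right=[29]
  root=29; inorder splits into left=[], right=[]
Reconstructed level-order: [14, 6, 18, 29]


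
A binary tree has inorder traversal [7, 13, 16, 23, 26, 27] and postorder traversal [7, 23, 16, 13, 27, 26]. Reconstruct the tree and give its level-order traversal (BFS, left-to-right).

Inorder:   [7, 13, 16, 23, 26, 27]
Postorder: [7, 23, 16, 13, 27, 26]
Algorithm: postorder visits root last, so walk postorder right-to-left;
each value is the root of the current inorder slice — split it at that
value, recurse on the right subtree first, then the left.
Recursive splits:
  root=26; inorder splits into left=[7, 13, 16, 23], right=[27]
  root=27; inorder splits into left=[], right=[]
  root=13; inorder splits into left=[7], right=[16, 23]
  root=16; inorder splits into left=[], right=[23]
  root=23; inorder splits into left=[], right=[]
  root=7; inorder splits into left=[], right=[]
Reconstructed level-order: [26, 13, 27, 7, 16, 23]


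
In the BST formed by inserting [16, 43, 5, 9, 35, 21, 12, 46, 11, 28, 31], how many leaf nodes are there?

Tree built from: [16, 43, 5, 9, 35, 21, 12, 46, 11, 28, 31]
Tree (level-order array): [16, 5, 43, None, 9, 35, 46, None, 12, 21, None, None, None, 11, None, None, 28, None, None, None, 31]
Rule: A leaf has 0 children.
Per-node child counts:
  node 16: 2 child(ren)
  node 5: 1 child(ren)
  node 9: 1 child(ren)
  node 12: 1 child(ren)
  node 11: 0 child(ren)
  node 43: 2 child(ren)
  node 35: 1 child(ren)
  node 21: 1 child(ren)
  node 28: 1 child(ren)
  node 31: 0 child(ren)
  node 46: 0 child(ren)
Matching nodes: [11, 31, 46]
Count of leaf nodes: 3


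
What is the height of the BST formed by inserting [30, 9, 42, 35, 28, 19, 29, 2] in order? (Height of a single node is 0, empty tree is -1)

Insertion order: [30, 9, 42, 35, 28, 19, 29, 2]
Tree (level-order array): [30, 9, 42, 2, 28, 35, None, None, None, 19, 29]
Compute height bottom-up (empty subtree = -1):
  height(2) = 1 + max(-1, -1) = 0
  height(19) = 1 + max(-1, -1) = 0
  height(29) = 1 + max(-1, -1) = 0
  height(28) = 1 + max(0, 0) = 1
  height(9) = 1 + max(0, 1) = 2
  height(35) = 1 + max(-1, -1) = 0
  height(42) = 1 + max(0, -1) = 1
  height(30) = 1 + max(2, 1) = 3
Height = 3


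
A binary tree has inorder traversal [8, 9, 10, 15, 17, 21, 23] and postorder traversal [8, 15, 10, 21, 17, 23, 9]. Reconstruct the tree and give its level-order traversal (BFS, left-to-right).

Inorder:   [8, 9, 10, 15, 17, 21, 23]
Postorder: [8, 15, 10, 21, 17, 23, 9]
Algorithm: postorder visits root last, so walk postorder right-to-left;
each value is the root of the current inorder slice — split it at that
value, recurse on the right subtree first, then the left.
Recursive splits:
  root=9; inorder splits into left=[8], right=[10, 15, 17, 21, 23]
  root=23; inorder splits into left=[10, 15, 17, 21], right=[]
  root=17; inorder splits into left=[10, 15], right=[21]
  root=21; inorder splits into left=[], right=[]
  root=10; inorder splits into left=[], right=[15]
  root=15; inorder splits into left=[], right=[]
  root=8; inorder splits into left=[], right=[]
Reconstructed level-order: [9, 8, 23, 17, 10, 21, 15]


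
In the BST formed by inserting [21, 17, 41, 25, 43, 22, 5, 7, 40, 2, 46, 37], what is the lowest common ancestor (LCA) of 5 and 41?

Tree insertion order: [21, 17, 41, 25, 43, 22, 5, 7, 40, 2, 46, 37]
Tree (level-order array): [21, 17, 41, 5, None, 25, 43, 2, 7, 22, 40, None, 46, None, None, None, None, None, None, 37]
In a BST, the LCA of p=5, q=41 is the first node v on the
root-to-leaf path with p <= v <= q (go left if both < v, right if both > v).
Walk from root:
  at 21: 5 <= 21 <= 41, this is the LCA
LCA = 21


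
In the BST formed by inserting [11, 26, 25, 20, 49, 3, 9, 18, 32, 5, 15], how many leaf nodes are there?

Tree built from: [11, 26, 25, 20, 49, 3, 9, 18, 32, 5, 15]
Tree (level-order array): [11, 3, 26, None, 9, 25, 49, 5, None, 20, None, 32, None, None, None, 18, None, None, None, 15]
Rule: A leaf has 0 children.
Per-node child counts:
  node 11: 2 child(ren)
  node 3: 1 child(ren)
  node 9: 1 child(ren)
  node 5: 0 child(ren)
  node 26: 2 child(ren)
  node 25: 1 child(ren)
  node 20: 1 child(ren)
  node 18: 1 child(ren)
  node 15: 0 child(ren)
  node 49: 1 child(ren)
  node 32: 0 child(ren)
Matching nodes: [5, 15, 32]
Count of leaf nodes: 3


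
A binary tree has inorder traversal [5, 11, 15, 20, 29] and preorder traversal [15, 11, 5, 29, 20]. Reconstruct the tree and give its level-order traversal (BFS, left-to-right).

Inorder:  [5, 11, 15, 20, 29]
Preorder: [15, 11, 5, 29, 20]
Algorithm: preorder visits root first, so consume preorder in order;
for each root, split the current inorder slice at that value into
left-subtree inorder and right-subtree inorder, then recurse.
Recursive splits:
  root=15; inorder splits into left=[5, 11], right=[20, 29]
  root=11; inorder splits into left=[5], right=[]
  root=5; inorder splits into left=[], right=[]
  root=29; inorder splits into left=[20], right=[]
  root=20; inorder splits into left=[], right=[]
Reconstructed level-order: [15, 11, 29, 5, 20]


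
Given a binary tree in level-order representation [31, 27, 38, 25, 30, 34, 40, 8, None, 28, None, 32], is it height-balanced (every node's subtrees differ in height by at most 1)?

Tree (level-order array): [31, 27, 38, 25, 30, 34, 40, 8, None, 28, None, 32]
Definition: a tree is height-balanced if, at every node, |h(left) - h(right)| <= 1 (empty subtree has height -1).
Bottom-up per-node check:
  node 8: h_left=-1, h_right=-1, diff=0 [OK], height=0
  node 25: h_left=0, h_right=-1, diff=1 [OK], height=1
  node 28: h_left=-1, h_right=-1, diff=0 [OK], height=0
  node 30: h_left=0, h_right=-1, diff=1 [OK], height=1
  node 27: h_left=1, h_right=1, diff=0 [OK], height=2
  node 32: h_left=-1, h_right=-1, diff=0 [OK], height=0
  node 34: h_left=0, h_right=-1, diff=1 [OK], height=1
  node 40: h_left=-1, h_right=-1, diff=0 [OK], height=0
  node 38: h_left=1, h_right=0, diff=1 [OK], height=2
  node 31: h_left=2, h_right=2, diff=0 [OK], height=3
All nodes satisfy the balance condition.
Result: Balanced


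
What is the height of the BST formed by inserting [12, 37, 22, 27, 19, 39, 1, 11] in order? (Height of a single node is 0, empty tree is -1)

Insertion order: [12, 37, 22, 27, 19, 39, 1, 11]
Tree (level-order array): [12, 1, 37, None, 11, 22, 39, None, None, 19, 27]
Compute height bottom-up (empty subtree = -1):
  height(11) = 1 + max(-1, -1) = 0
  height(1) = 1 + max(-1, 0) = 1
  height(19) = 1 + max(-1, -1) = 0
  height(27) = 1 + max(-1, -1) = 0
  height(22) = 1 + max(0, 0) = 1
  height(39) = 1 + max(-1, -1) = 0
  height(37) = 1 + max(1, 0) = 2
  height(12) = 1 + max(1, 2) = 3
Height = 3


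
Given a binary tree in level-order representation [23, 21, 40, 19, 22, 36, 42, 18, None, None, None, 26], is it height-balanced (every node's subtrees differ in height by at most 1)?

Tree (level-order array): [23, 21, 40, 19, 22, 36, 42, 18, None, None, None, 26]
Definition: a tree is height-balanced if, at every node, |h(left) - h(right)| <= 1 (empty subtree has height -1).
Bottom-up per-node check:
  node 18: h_left=-1, h_right=-1, diff=0 [OK], height=0
  node 19: h_left=0, h_right=-1, diff=1 [OK], height=1
  node 22: h_left=-1, h_right=-1, diff=0 [OK], height=0
  node 21: h_left=1, h_right=0, diff=1 [OK], height=2
  node 26: h_left=-1, h_right=-1, diff=0 [OK], height=0
  node 36: h_left=0, h_right=-1, diff=1 [OK], height=1
  node 42: h_left=-1, h_right=-1, diff=0 [OK], height=0
  node 40: h_left=1, h_right=0, diff=1 [OK], height=2
  node 23: h_left=2, h_right=2, diff=0 [OK], height=3
All nodes satisfy the balance condition.
Result: Balanced


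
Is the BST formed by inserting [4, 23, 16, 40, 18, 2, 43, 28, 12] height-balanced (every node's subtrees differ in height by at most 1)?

Tree (level-order array): [4, 2, 23, None, None, 16, 40, 12, 18, 28, 43]
Definition: a tree is height-balanced if, at every node, |h(left) - h(right)| <= 1 (empty subtree has height -1).
Bottom-up per-node check:
  node 2: h_left=-1, h_right=-1, diff=0 [OK], height=0
  node 12: h_left=-1, h_right=-1, diff=0 [OK], height=0
  node 18: h_left=-1, h_right=-1, diff=0 [OK], height=0
  node 16: h_left=0, h_right=0, diff=0 [OK], height=1
  node 28: h_left=-1, h_right=-1, diff=0 [OK], height=0
  node 43: h_left=-1, h_right=-1, diff=0 [OK], height=0
  node 40: h_left=0, h_right=0, diff=0 [OK], height=1
  node 23: h_left=1, h_right=1, diff=0 [OK], height=2
  node 4: h_left=0, h_right=2, diff=2 [FAIL (|0-2|=2 > 1)], height=3
Node 4 violates the condition: |0 - 2| = 2 > 1.
Result: Not balanced


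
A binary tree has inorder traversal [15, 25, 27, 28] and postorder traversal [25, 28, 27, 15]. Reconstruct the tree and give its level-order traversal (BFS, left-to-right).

Inorder:   [15, 25, 27, 28]
Postorder: [25, 28, 27, 15]
Algorithm: postorder visits root last, so walk postorder right-to-left;
each value is the root of the current inorder slice — split it at that
value, recurse on the right subtree first, then the left.
Recursive splits:
  root=15; inorder splits into left=[], right=[25, 27, 28]
  root=27; inorder splits into left=[25], right=[28]
  root=28; inorder splits into left=[], right=[]
  root=25; inorder splits into left=[], right=[]
Reconstructed level-order: [15, 27, 25, 28]


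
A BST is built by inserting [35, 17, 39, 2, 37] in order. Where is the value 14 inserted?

Starting tree (level order): [35, 17, 39, 2, None, 37]
Insertion path: 35 -> 17 -> 2
Result: insert 14 as right child of 2
Final tree (level order): [35, 17, 39, 2, None, 37, None, None, 14]


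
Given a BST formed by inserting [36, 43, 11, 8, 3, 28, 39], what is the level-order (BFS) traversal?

Tree insertion order: [36, 43, 11, 8, 3, 28, 39]
Tree (level-order array): [36, 11, 43, 8, 28, 39, None, 3]
BFS from the root, enqueuing left then right child of each popped node:
  queue [36] -> pop 36, enqueue [11, 43], visited so far: [36]
  queue [11, 43] -> pop 11, enqueue [8, 28], visited so far: [36, 11]
  queue [43, 8, 28] -> pop 43, enqueue [39], visited so far: [36, 11, 43]
  queue [8, 28, 39] -> pop 8, enqueue [3], visited so far: [36, 11, 43, 8]
  queue [28, 39, 3] -> pop 28, enqueue [none], visited so far: [36, 11, 43, 8, 28]
  queue [39, 3] -> pop 39, enqueue [none], visited so far: [36, 11, 43, 8, 28, 39]
  queue [3] -> pop 3, enqueue [none], visited so far: [36, 11, 43, 8, 28, 39, 3]
Result: [36, 11, 43, 8, 28, 39, 3]


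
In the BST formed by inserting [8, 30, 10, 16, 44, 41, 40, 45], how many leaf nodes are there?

Tree built from: [8, 30, 10, 16, 44, 41, 40, 45]
Tree (level-order array): [8, None, 30, 10, 44, None, 16, 41, 45, None, None, 40]
Rule: A leaf has 0 children.
Per-node child counts:
  node 8: 1 child(ren)
  node 30: 2 child(ren)
  node 10: 1 child(ren)
  node 16: 0 child(ren)
  node 44: 2 child(ren)
  node 41: 1 child(ren)
  node 40: 0 child(ren)
  node 45: 0 child(ren)
Matching nodes: [16, 40, 45]
Count of leaf nodes: 3


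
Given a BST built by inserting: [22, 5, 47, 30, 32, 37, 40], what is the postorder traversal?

Tree insertion order: [22, 5, 47, 30, 32, 37, 40]
Tree (level-order array): [22, 5, 47, None, None, 30, None, None, 32, None, 37, None, 40]
Postorder traversal: [5, 40, 37, 32, 30, 47, 22]


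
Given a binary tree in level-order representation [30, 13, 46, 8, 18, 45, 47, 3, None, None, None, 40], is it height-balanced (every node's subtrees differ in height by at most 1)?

Tree (level-order array): [30, 13, 46, 8, 18, 45, 47, 3, None, None, None, 40]
Definition: a tree is height-balanced if, at every node, |h(left) - h(right)| <= 1 (empty subtree has height -1).
Bottom-up per-node check:
  node 3: h_left=-1, h_right=-1, diff=0 [OK], height=0
  node 8: h_left=0, h_right=-1, diff=1 [OK], height=1
  node 18: h_left=-1, h_right=-1, diff=0 [OK], height=0
  node 13: h_left=1, h_right=0, diff=1 [OK], height=2
  node 40: h_left=-1, h_right=-1, diff=0 [OK], height=0
  node 45: h_left=0, h_right=-1, diff=1 [OK], height=1
  node 47: h_left=-1, h_right=-1, diff=0 [OK], height=0
  node 46: h_left=1, h_right=0, diff=1 [OK], height=2
  node 30: h_left=2, h_right=2, diff=0 [OK], height=3
All nodes satisfy the balance condition.
Result: Balanced


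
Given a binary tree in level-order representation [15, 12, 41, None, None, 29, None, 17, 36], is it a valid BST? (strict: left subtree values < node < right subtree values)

Level-order array: [15, 12, 41, None, None, 29, None, 17, 36]
Validate using subtree bounds (lo, hi): at each node, require lo < value < hi,
then recurse left with hi=value and right with lo=value.
Preorder trace (stopping at first violation):
  at node 15 with bounds (-inf, +inf): OK
  at node 12 with bounds (-inf, 15): OK
  at node 41 with bounds (15, +inf): OK
  at node 29 with bounds (15, 41): OK
  at node 17 with bounds (15, 29): OK
  at node 36 with bounds (29, 41): OK
No violation found at any node.
Result: Valid BST


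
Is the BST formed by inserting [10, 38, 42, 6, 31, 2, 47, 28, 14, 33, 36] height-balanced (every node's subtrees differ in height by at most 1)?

Tree (level-order array): [10, 6, 38, 2, None, 31, 42, None, None, 28, 33, None, 47, 14, None, None, 36]
Definition: a tree is height-balanced if, at every node, |h(left) - h(right)| <= 1 (empty subtree has height -1).
Bottom-up per-node check:
  node 2: h_left=-1, h_right=-1, diff=0 [OK], height=0
  node 6: h_left=0, h_right=-1, diff=1 [OK], height=1
  node 14: h_left=-1, h_right=-1, diff=0 [OK], height=0
  node 28: h_left=0, h_right=-1, diff=1 [OK], height=1
  node 36: h_left=-1, h_right=-1, diff=0 [OK], height=0
  node 33: h_left=-1, h_right=0, diff=1 [OK], height=1
  node 31: h_left=1, h_right=1, diff=0 [OK], height=2
  node 47: h_left=-1, h_right=-1, diff=0 [OK], height=0
  node 42: h_left=-1, h_right=0, diff=1 [OK], height=1
  node 38: h_left=2, h_right=1, diff=1 [OK], height=3
  node 10: h_left=1, h_right=3, diff=2 [FAIL (|1-3|=2 > 1)], height=4
Node 10 violates the condition: |1 - 3| = 2 > 1.
Result: Not balanced


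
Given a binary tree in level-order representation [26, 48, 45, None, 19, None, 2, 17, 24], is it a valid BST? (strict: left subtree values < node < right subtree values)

Level-order array: [26, 48, 45, None, 19, None, 2, 17, 24]
Validate using subtree bounds (lo, hi): at each node, require lo < value < hi,
then recurse left with hi=value and right with lo=value.
Preorder trace (stopping at first violation):
  at node 26 with bounds (-inf, +inf): OK
  at node 48 with bounds (-inf, 26): VIOLATION
Node 48 violates its bound: not (-inf < 48 < 26).
Result: Not a valid BST


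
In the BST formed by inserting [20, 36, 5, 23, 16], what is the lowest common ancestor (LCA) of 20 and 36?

Tree insertion order: [20, 36, 5, 23, 16]
Tree (level-order array): [20, 5, 36, None, 16, 23]
In a BST, the LCA of p=20, q=36 is the first node v on the
root-to-leaf path with p <= v <= q (go left if both < v, right if both > v).
Walk from root:
  at 20: 20 <= 20 <= 36, this is the LCA
LCA = 20


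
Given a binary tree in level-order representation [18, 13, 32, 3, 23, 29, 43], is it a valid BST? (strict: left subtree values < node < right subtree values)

Level-order array: [18, 13, 32, 3, 23, 29, 43]
Validate using subtree bounds (lo, hi): at each node, require lo < value < hi,
then recurse left with hi=value and right with lo=value.
Preorder trace (stopping at first violation):
  at node 18 with bounds (-inf, +inf): OK
  at node 13 with bounds (-inf, 18): OK
  at node 3 with bounds (-inf, 13): OK
  at node 23 with bounds (13, 18): VIOLATION
Node 23 violates its bound: not (13 < 23 < 18).
Result: Not a valid BST


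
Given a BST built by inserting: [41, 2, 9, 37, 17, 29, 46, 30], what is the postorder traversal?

Tree insertion order: [41, 2, 9, 37, 17, 29, 46, 30]
Tree (level-order array): [41, 2, 46, None, 9, None, None, None, 37, 17, None, None, 29, None, 30]
Postorder traversal: [30, 29, 17, 37, 9, 2, 46, 41]


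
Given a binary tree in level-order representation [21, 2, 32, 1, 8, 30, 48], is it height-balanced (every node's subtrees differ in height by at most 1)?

Tree (level-order array): [21, 2, 32, 1, 8, 30, 48]
Definition: a tree is height-balanced if, at every node, |h(left) - h(right)| <= 1 (empty subtree has height -1).
Bottom-up per-node check:
  node 1: h_left=-1, h_right=-1, diff=0 [OK], height=0
  node 8: h_left=-1, h_right=-1, diff=0 [OK], height=0
  node 2: h_left=0, h_right=0, diff=0 [OK], height=1
  node 30: h_left=-1, h_right=-1, diff=0 [OK], height=0
  node 48: h_left=-1, h_right=-1, diff=0 [OK], height=0
  node 32: h_left=0, h_right=0, diff=0 [OK], height=1
  node 21: h_left=1, h_right=1, diff=0 [OK], height=2
All nodes satisfy the balance condition.
Result: Balanced


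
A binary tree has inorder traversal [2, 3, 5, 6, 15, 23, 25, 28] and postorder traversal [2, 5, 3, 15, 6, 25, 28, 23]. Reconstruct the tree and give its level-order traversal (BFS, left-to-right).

Inorder:   [2, 3, 5, 6, 15, 23, 25, 28]
Postorder: [2, 5, 3, 15, 6, 25, 28, 23]
Algorithm: postorder visits root last, so walk postorder right-to-left;
each value is the root of the current inorder slice — split it at that
value, recurse on the right subtree first, then the left.
Recursive splits:
  root=23; inorder splits into left=[2, 3, 5, 6, 15], right=[25, 28]
  root=28; inorder splits into left=[25], right=[]
  root=25; inorder splits into left=[], right=[]
  root=6; inorder splits into left=[2, 3, 5], right=[15]
  root=15; inorder splits into left=[], right=[]
  root=3; inorder splits into left=[2], right=[5]
  root=5; inorder splits into left=[], right=[]
  root=2; inorder splits into left=[], right=[]
Reconstructed level-order: [23, 6, 28, 3, 15, 25, 2, 5]


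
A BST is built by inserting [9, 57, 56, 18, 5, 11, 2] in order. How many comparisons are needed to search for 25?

Search path for 25: 9 -> 57 -> 56 -> 18
Found: False
Comparisons: 4


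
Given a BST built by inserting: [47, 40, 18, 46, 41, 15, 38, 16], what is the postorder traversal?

Tree insertion order: [47, 40, 18, 46, 41, 15, 38, 16]
Tree (level-order array): [47, 40, None, 18, 46, 15, 38, 41, None, None, 16]
Postorder traversal: [16, 15, 38, 18, 41, 46, 40, 47]


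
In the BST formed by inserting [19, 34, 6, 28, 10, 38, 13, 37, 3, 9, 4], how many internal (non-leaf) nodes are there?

Tree built from: [19, 34, 6, 28, 10, 38, 13, 37, 3, 9, 4]
Tree (level-order array): [19, 6, 34, 3, 10, 28, 38, None, 4, 9, 13, None, None, 37]
Rule: An internal node has at least one child.
Per-node child counts:
  node 19: 2 child(ren)
  node 6: 2 child(ren)
  node 3: 1 child(ren)
  node 4: 0 child(ren)
  node 10: 2 child(ren)
  node 9: 0 child(ren)
  node 13: 0 child(ren)
  node 34: 2 child(ren)
  node 28: 0 child(ren)
  node 38: 1 child(ren)
  node 37: 0 child(ren)
Matching nodes: [19, 6, 3, 10, 34, 38]
Count of internal (non-leaf) nodes: 6


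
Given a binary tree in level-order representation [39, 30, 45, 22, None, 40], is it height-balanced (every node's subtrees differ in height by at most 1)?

Tree (level-order array): [39, 30, 45, 22, None, 40]
Definition: a tree is height-balanced if, at every node, |h(left) - h(right)| <= 1 (empty subtree has height -1).
Bottom-up per-node check:
  node 22: h_left=-1, h_right=-1, diff=0 [OK], height=0
  node 30: h_left=0, h_right=-1, diff=1 [OK], height=1
  node 40: h_left=-1, h_right=-1, diff=0 [OK], height=0
  node 45: h_left=0, h_right=-1, diff=1 [OK], height=1
  node 39: h_left=1, h_right=1, diff=0 [OK], height=2
All nodes satisfy the balance condition.
Result: Balanced


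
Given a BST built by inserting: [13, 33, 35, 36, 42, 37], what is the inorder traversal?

Tree insertion order: [13, 33, 35, 36, 42, 37]
Tree (level-order array): [13, None, 33, None, 35, None, 36, None, 42, 37]
Inorder traversal: [13, 33, 35, 36, 37, 42]


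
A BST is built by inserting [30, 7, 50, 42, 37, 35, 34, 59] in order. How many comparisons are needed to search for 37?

Search path for 37: 30 -> 50 -> 42 -> 37
Found: True
Comparisons: 4


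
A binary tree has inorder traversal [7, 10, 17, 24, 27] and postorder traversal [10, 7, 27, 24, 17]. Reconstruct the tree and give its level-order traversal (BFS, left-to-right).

Inorder:   [7, 10, 17, 24, 27]
Postorder: [10, 7, 27, 24, 17]
Algorithm: postorder visits root last, so walk postorder right-to-left;
each value is the root of the current inorder slice — split it at that
value, recurse on the right subtree first, then the left.
Recursive splits:
  root=17; inorder splits into left=[7, 10], right=[24, 27]
  root=24; inorder splits into left=[], right=[27]
  root=27; inorder splits into left=[], right=[]
  root=7; inorder splits into left=[], right=[10]
  root=10; inorder splits into left=[], right=[]
Reconstructed level-order: [17, 7, 24, 10, 27]


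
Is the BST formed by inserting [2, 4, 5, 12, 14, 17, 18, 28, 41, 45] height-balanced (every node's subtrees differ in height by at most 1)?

Tree (level-order array): [2, None, 4, None, 5, None, 12, None, 14, None, 17, None, 18, None, 28, None, 41, None, 45]
Definition: a tree is height-balanced if, at every node, |h(left) - h(right)| <= 1 (empty subtree has height -1).
Bottom-up per-node check:
  node 45: h_left=-1, h_right=-1, diff=0 [OK], height=0
  node 41: h_left=-1, h_right=0, diff=1 [OK], height=1
  node 28: h_left=-1, h_right=1, diff=2 [FAIL (|-1-1|=2 > 1)], height=2
  node 18: h_left=-1, h_right=2, diff=3 [FAIL (|-1-2|=3 > 1)], height=3
  node 17: h_left=-1, h_right=3, diff=4 [FAIL (|-1-3|=4 > 1)], height=4
  node 14: h_left=-1, h_right=4, diff=5 [FAIL (|-1-4|=5 > 1)], height=5
  node 12: h_left=-1, h_right=5, diff=6 [FAIL (|-1-5|=6 > 1)], height=6
  node 5: h_left=-1, h_right=6, diff=7 [FAIL (|-1-6|=7 > 1)], height=7
  node 4: h_left=-1, h_right=7, diff=8 [FAIL (|-1-7|=8 > 1)], height=8
  node 2: h_left=-1, h_right=8, diff=9 [FAIL (|-1-8|=9 > 1)], height=9
Node 28 violates the condition: |-1 - 1| = 2 > 1.
Result: Not balanced


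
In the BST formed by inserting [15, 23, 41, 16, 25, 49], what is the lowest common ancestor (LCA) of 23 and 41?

Tree insertion order: [15, 23, 41, 16, 25, 49]
Tree (level-order array): [15, None, 23, 16, 41, None, None, 25, 49]
In a BST, the LCA of p=23, q=41 is the first node v on the
root-to-leaf path with p <= v <= q (go left if both < v, right if both > v).
Walk from root:
  at 15: both 23 and 41 > 15, go right
  at 23: 23 <= 23 <= 41, this is the LCA
LCA = 23


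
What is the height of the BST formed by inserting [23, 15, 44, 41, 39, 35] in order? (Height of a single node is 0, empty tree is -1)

Insertion order: [23, 15, 44, 41, 39, 35]
Tree (level-order array): [23, 15, 44, None, None, 41, None, 39, None, 35]
Compute height bottom-up (empty subtree = -1):
  height(15) = 1 + max(-1, -1) = 0
  height(35) = 1 + max(-1, -1) = 0
  height(39) = 1 + max(0, -1) = 1
  height(41) = 1 + max(1, -1) = 2
  height(44) = 1 + max(2, -1) = 3
  height(23) = 1 + max(0, 3) = 4
Height = 4


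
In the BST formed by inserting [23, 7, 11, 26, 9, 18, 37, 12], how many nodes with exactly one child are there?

Tree built from: [23, 7, 11, 26, 9, 18, 37, 12]
Tree (level-order array): [23, 7, 26, None, 11, None, 37, 9, 18, None, None, None, None, 12]
Rule: These are nodes with exactly 1 non-null child.
Per-node child counts:
  node 23: 2 child(ren)
  node 7: 1 child(ren)
  node 11: 2 child(ren)
  node 9: 0 child(ren)
  node 18: 1 child(ren)
  node 12: 0 child(ren)
  node 26: 1 child(ren)
  node 37: 0 child(ren)
Matching nodes: [7, 18, 26]
Count of nodes with exactly one child: 3


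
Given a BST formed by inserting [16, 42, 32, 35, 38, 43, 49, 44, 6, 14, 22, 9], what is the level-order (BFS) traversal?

Tree insertion order: [16, 42, 32, 35, 38, 43, 49, 44, 6, 14, 22, 9]
Tree (level-order array): [16, 6, 42, None, 14, 32, 43, 9, None, 22, 35, None, 49, None, None, None, None, None, 38, 44]
BFS from the root, enqueuing left then right child of each popped node:
  queue [16] -> pop 16, enqueue [6, 42], visited so far: [16]
  queue [6, 42] -> pop 6, enqueue [14], visited so far: [16, 6]
  queue [42, 14] -> pop 42, enqueue [32, 43], visited so far: [16, 6, 42]
  queue [14, 32, 43] -> pop 14, enqueue [9], visited so far: [16, 6, 42, 14]
  queue [32, 43, 9] -> pop 32, enqueue [22, 35], visited so far: [16, 6, 42, 14, 32]
  queue [43, 9, 22, 35] -> pop 43, enqueue [49], visited so far: [16, 6, 42, 14, 32, 43]
  queue [9, 22, 35, 49] -> pop 9, enqueue [none], visited so far: [16, 6, 42, 14, 32, 43, 9]
  queue [22, 35, 49] -> pop 22, enqueue [none], visited so far: [16, 6, 42, 14, 32, 43, 9, 22]
  queue [35, 49] -> pop 35, enqueue [38], visited so far: [16, 6, 42, 14, 32, 43, 9, 22, 35]
  queue [49, 38] -> pop 49, enqueue [44], visited so far: [16, 6, 42, 14, 32, 43, 9, 22, 35, 49]
  queue [38, 44] -> pop 38, enqueue [none], visited so far: [16, 6, 42, 14, 32, 43, 9, 22, 35, 49, 38]
  queue [44] -> pop 44, enqueue [none], visited so far: [16, 6, 42, 14, 32, 43, 9, 22, 35, 49, 38, 44]
Result: [16, 6, 42, 14, 32, 43, 9, 22, 35, 49, 38, 44]


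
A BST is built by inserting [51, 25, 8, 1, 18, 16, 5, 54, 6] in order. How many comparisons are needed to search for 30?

Search path for 30: 51 -> 25
Found: False
Comparisons: 2


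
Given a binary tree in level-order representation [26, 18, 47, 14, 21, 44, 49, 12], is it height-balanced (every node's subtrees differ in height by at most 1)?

Tree (level-order array): [26, 18, 47, 14, 21, 44, 49, 12]
Definition: a tree is height-balanced if, at every node, |h(left) - h(right)| <= 1 (empty subtree has height -1).
Bottom-up per-node check:
  node 12: h_left=-1, h_right=-1, diff=0 [OK], height=0
  node 14: h_left=0, h_right=-1, diff=1 [OK], height=1
  node 21: h_left=-1, h_right=-1, diff=0 [OK], height=0
  node 18: h_left=1, h_right=0, diff=1 [OK], height=2
  node 44: h_left=-1, h_right=-1, diff=0 [OK], height=0
  node 49: h_left=-1, h_right=-1, diff=0 [OK], height=0
  node 47: h_left=0, h_right=0, diff=0 [OK], height=1
  node 26: h_left=2, h_right=1, diff=1 [OK], height=3
All nodes satisfy the balance condition.
Result: Balanced


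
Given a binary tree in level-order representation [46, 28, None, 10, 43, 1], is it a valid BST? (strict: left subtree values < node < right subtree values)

Level-order array: [46, 28, None, 10, 43, 1]
Validate using subtree bounds (lo, hi): at each node, require lo < value < hi,
then recurse left with hi=value and right with lo=value.
Preorder trace (stopping at first violation):
  at node 46 with bounds (-inf, +inf): OK
  at node 28 with bounds (-inf, 46): OK
  at node 10 with bounds (-inf, 28): OK
  at node 1 with bounds (-inf, 10): OK
  at node 43 with bounds (28, 46): OK
No violation found at any node.
Result: Valid BST


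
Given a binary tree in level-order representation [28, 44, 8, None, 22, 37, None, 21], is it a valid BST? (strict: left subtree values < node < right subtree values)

Level-order array: [28, 44, 8, None, 22, 37, None, 21]
Validate using subtree bounds (lo, hi): at each node, require lo < value < hi,
then recurse left with hi=value and right with lo=value.
Preorder trace (stopping at first violation):
  at node 28 with bounds (-inf, +inf): OK
  at node 44 with bounds (-inf, 28): VIOLATION
Node 44 violates its bound: not (-inf < 44 < 28).
Result: Not a valid BST


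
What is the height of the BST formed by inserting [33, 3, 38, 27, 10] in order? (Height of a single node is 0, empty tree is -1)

Insertion order: [33, 3, 38, 27, 10]
Tree (level-order array): [33, 3, 38, None, 27, None, None, 10]
Compute height bottom-up (empty subtree = -1):
  height(10) = 1 + max(-1, -1) = 0
  height(27) = 1 + max(0, -1) = 1
  height(3) = 1 + max(-1, 1) = 2
  height(38) = 1 + max(-1, -1) = 0
  height(33) = 1 + max(2, 0) = 3
Height = 3


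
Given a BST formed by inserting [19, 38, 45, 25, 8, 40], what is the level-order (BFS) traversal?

Tree insertion order: [19, 38, 45, 25, 8, 40]
Tree (level-order array): [19, 8, 38, None, None, 25, 45, None, None, 40]
BFS from the root, enqueuing left then right child of each popped node:
  queue [19] -> pop 19, enqueue [8, 38], visited so far: [19]
  queue [8, 38] -> pop 8, enqueue [none], visited so far: [19, 8]
  queue [38] -> pop 38, enqueue [25, 45], visited so far: [19, 8, 38]
  queue [25, 45] -> pop 25, enqueue [none], visited so far: [19, 8, 38, 25]
  queue [45] -> pop 45, enqueue [40], visited so far: [19, 8, 38, 25, 45]
  queue [40] -> pop 40, enqueue [none], visited so far: [19, 8, 38, 25, 45, 40]
Result: [19, 8, 38, 25, 45, 40]


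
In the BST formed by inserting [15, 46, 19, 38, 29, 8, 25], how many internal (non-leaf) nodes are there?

Tree built from: [15, 46, 19, 38, 29, 8, 25]
Tree (level-order array): [15, 8, 46, None, None, 19, None, None, 38, 29, None, 25]
Rule: An internal node has at least one child.
Per-node child counts:
  node 15: 2 child(ren)
  node 8: 0 child(ren)
  node 46: 1 child(ren)
  node 19: 1 child(ren)
  node 38: 1 child(ren)
  node 29: 1 child(ren)
  node 25: 0 child(ren)
Matching nodes: [15, 46, 19, 38, 29]
Count of internal (non-leaf) nodes: 5


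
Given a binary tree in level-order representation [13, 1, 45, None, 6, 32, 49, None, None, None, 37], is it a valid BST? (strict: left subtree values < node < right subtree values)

Level-order array: [13, 1, 45, None, 6, 32, 49, None, None, None, 37]
Validate using subtree bounds (lo, hi): at each node, require lo < value < hi,
then recurse left with hi=value and right with lo=value.
Preorder trace (stopping at first violation):
  at node 13 with bounds (-inf, +inf): OK
  at node 1 with bounds (-inf, 13): OK
  at node 6 with bounds (1, 13): OK
  at node 45 with bounds (13, +inf): OK
  at node 32 with bounds (13, 45): OK
  at node 37 with bounds (32, 45): OK
  at node 49 with bounds (45, +inf): OK
No violation found at any node.
Result: Valid BST


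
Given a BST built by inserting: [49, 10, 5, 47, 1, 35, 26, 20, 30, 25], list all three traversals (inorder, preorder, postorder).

Tree insertion order: [49, 10, 5, 47, 1, 35, 26, 20, 30, 25]
Tree (level-order array): [49, 10, None, 5, 47, 1, None, 35, None, None, None, 26, None, 20, 30, None, 25]
Inorder (L, root, R): [1, 5, 10, 20, 25, 26, 30, 35, 47, 49]
Preorder (root, L, R): [49, 10, 5, 1, 47, 35, 26, 20, 25, 30]
Postorder (L, R, root): [1, 5, 25, 20, 30, 26, 35, 47, 10, 49]


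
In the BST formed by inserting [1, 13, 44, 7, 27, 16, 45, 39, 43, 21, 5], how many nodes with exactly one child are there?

Tree built from: [1, 13, 44, 7, 27, 16, 45, 39, 43, 21, 5]
Tree (level-order array): [1, None, 13, 7, 44, 5, None, 27, 45, None, None, 16, 39, None, None, None, 21, None, 43]
Rule: These are nodes with exactly 1 non-null child.
Per-node child counts:
  node 1: 1 child(ren)
  node 13: 2 child(ren)
  node 7: 1 child(ren)
  node 5: 0 child(ren)
  node 44: 2 child(ren)
  node 27: 2 child(ren)
  node 16: 1 child(ren)
  node 21: 0 child(ren)
  node 39: 1 child(ren)
  node 43: 0 child(ren)
  node 45: 0 child(ren)
Matching nodes: [1, 7, 16, 39]
Count of nodes with exactly one child: 4


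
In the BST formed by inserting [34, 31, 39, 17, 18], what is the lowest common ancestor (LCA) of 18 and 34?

Tree insertion order: [34, 31, 39, 17, 18]
Tree (level-order array): [34, 31, 39, 17, None, None, None, None, 18]
In a BST, the LCA of p=18, q=34 is the first node v on the
root-to-leaf path with p <= v <= q (go left if both < v, right if both > v).
Walk from root:
  at 34: 18 <= 34 <= 34, this is the LCA
LCA = 34
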